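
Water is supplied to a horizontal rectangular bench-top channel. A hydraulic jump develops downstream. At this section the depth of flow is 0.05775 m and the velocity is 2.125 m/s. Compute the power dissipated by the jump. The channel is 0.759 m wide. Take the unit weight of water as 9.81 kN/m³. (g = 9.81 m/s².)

Fr₁ = V₁/√(g·y₁) = 2.125/√(9.81×0.05775) = 2.823.
By Bélanger, y₂/y₁ = ½[√(1 + 8Fr₁²) − 1] = ½[√64.766 − 1] = 3.524.
y₂ = 3.524 × 0.05775 = 0.2035 m.
Head loss: ΔE = (y₂ − y₁)³/(4y₁y₂) = (0.2035 − 0.05775)³/(4×0.05775×0.2035) = 0.003096/0.04701 = 0.06587 m.
q = V₁·y₁ = 2.125 × 0.05775 = 0.1227 m²/s. Q = q·b = 0.1227 × 0.759 = 0.09314 m³/s. P = γ·Q·ΔE = 9.81 × 0.09314 × 0.06587 = 0.06019 kW.

P = 0.06019 kW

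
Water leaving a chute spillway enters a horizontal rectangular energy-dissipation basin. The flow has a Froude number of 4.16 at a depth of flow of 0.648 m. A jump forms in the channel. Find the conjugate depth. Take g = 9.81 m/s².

y₂ = 3.50 m

Fr₁ = 4.16 (given).
Conjugate-depth relation: y₂/y₁ = ½[√(1 + 8Fr₁²) − 1] = ½[√139.4 − 1] = 5.40.
y₂ = 5.40 × 0.648 = 3.50 m.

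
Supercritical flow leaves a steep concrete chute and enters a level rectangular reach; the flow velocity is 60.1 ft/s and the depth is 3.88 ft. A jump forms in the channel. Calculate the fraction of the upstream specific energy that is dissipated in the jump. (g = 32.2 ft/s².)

ΔE/E₁ = 0.521 (52.1%)

Fr₁ = V₁/√(g·y₁) = 60.1/√(32.2×3.88) = 5.38.
Conjugate-depth relation: y₂/y₁ = ½[√(1 + 8Fr₁²) − 1] = ½[√232.3 − 1] = 7.12.
y₂ = 7.12 × 3.88 = 27.6 ft.
E₁ = y₁ + V₁²/2g = 60.0 ft. ΔE = (y₂ − y₁)³/(4y₁y₂) = 31.2 ft. ΔE/E₁ = 31.2/60.0 = 0.521.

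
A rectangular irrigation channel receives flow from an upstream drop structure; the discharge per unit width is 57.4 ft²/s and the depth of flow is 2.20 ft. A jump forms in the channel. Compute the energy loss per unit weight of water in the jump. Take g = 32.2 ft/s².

ΔE = 3.47 ft

V₁ = q/y₁ = 57.4/2.20 = 26.1 ft/s. Fr₁ = V₁/√(g·y₁) = 26.1/√(32.2×2.20) = 3.10.
From the momentum equation for a rectangular channel, y₂/y₁ = ½[√(1 + 8Fr₁²) − 1] = ½[√77.88 − 1] = 3.91.
y₂ = 3.91 × 2.20 = 8.61 ft.
Head loss: ΔE = (y₂ − y₁)³/(4y₁y₂) = (8.61 − 2.20)³/(4×2.20×8.61) = 263/75.7 = 3.47 ft.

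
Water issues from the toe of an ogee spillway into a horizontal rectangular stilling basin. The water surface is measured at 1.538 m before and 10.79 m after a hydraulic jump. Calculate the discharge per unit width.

For a rectangular channel the momentum equation gives q² = ½·g·y₁·y₂·(y₁ + y₂) = ½×9.81×1.538×10.79×12.33 = 1003.
q = √1003 = 31.68 m²/s.

q = 31.68 m²/s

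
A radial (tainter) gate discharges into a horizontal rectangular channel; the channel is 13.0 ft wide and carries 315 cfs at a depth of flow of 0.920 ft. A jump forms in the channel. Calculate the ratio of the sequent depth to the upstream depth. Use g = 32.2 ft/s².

q = Q/b = 315/13.0 = 24.2 ft²/s; V₁ = q/y₁ = 26.3 ft/s. Fr₁ = V₁/√(g·y₁) = 4.84.
By Bélanger, y₂/y₁ = ½[√(1 + 8Fr₁²) − 1] = ½[√188.3 − 1] = 6.36.

y₂/y₁ = 6.36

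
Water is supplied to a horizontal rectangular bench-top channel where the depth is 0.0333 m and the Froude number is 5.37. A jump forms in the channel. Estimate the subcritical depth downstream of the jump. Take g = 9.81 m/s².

y₂ = 0.237 m

Fr₁ = 5.37 (given).
From the momentum equation for a rectangular channel, y₂/y₁ = ½[√(1 + 8Fr₁²) − 1] = ½[√231.7 − 1] = 7.11.
y₂ = 7.11 × 0.0333 = 0.237 m.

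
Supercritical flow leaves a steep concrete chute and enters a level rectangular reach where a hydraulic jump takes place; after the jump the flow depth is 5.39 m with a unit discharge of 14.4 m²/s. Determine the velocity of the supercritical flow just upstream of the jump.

V₂ = q/y₂ = 14.4/5.39 = 2.67 m/s; Fr₂ = V₂/√(g·y₂) = 0.367.
Applying the sequent-depth relation in reverse, y₁/y₂ = ½[√(1 + 8Fr₂²) − 1] = ½[√2.080 − 1] = 0.221.
y₁ = 0.221 × 5.39 = 1.19 m.
V₁ = q/y₁ = 14.4/1.19 = 12.1 m/s.

V₁ = 12.1 m/s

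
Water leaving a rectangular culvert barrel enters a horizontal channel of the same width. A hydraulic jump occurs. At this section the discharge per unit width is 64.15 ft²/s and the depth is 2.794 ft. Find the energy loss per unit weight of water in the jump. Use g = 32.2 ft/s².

ΔE = 1.776 ft

V₁ = q/y₁ = 64.15/2.794 = 22.96 ft/s. Fr₁ = V₁/√(g·y₁) = 22.96/√(32.2×2.794) = 2.421.
Conjugate-depth relation: y₂/y₁ = ½[√(1 + 8Fr₁²) − 1] = ½[√47.876 − 1] = 2.960.
y₂ = 2.960 × 2.794 = 8.269 ft.
Head loss: ΔE = (y₂ − y₁)³/(4y₁y₂) = (8.269 − 2.794)³/(4×2.794×8.269) = 164.1/92.42 = 1.776 ft.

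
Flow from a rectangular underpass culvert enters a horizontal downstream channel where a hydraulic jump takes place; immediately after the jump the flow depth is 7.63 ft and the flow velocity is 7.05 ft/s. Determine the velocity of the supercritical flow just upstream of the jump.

V₁ = 22.8 ft/s

Fr₂ = V₂/√(g·y₂) = 7.05/√(32.2×7.63) = 0.450.
The Bélanger relation is symmetric: y₁/y₂ = ½[√(1 + 8Fr₂²) − 1] = ½[√2.618 − 1] = 0.309.
y₁ = 0.309 × 7.63 = 2.36 ft.
V₁ = q/y₁ = 53.8/2.36 = 22.8 ft/s.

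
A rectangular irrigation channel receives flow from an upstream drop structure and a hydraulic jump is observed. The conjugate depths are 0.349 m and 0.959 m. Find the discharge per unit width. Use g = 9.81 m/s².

For a rectangular channel the momentum equation gives q² = ½·g·y₁·y₂·(y₁ + y₂) = ½×9.81×0.349×0.959×1.31 = 2.15.
q = √2.15 = 1.47 m²/s.

q = 1.47 m²/s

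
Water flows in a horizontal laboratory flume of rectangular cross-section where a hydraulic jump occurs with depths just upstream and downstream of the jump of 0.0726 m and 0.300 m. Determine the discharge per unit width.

q = 0.200 m²/s

For a rectangular channel the momentum equation gives q² = ½·g·y₁·y₂·(y₁ + y₂) = ½×9.81×0.0726×0.300×0.373 = 0.0398.
q = √0.0398 = 0.200 m²/s.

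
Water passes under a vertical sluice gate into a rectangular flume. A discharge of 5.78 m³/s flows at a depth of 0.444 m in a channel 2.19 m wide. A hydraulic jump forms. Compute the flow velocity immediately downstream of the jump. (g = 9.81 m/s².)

V₂ = 1.67 m/s

q = Q/b = 5.78/2.19 = 2.64 m²/s; V₁ = q/y₁ = 5.94 m/s. Fr₁ = V₁/√(g·y₁) = 2.85.
From the momentum equation for a rectangular channel, y₂/y₁ = ½[√(1 + 8Fr₁²) − 1] = ½[√65.90 − 1] = 3.56.
y₂ = 3.56 × 0.444 = 1.58 m.
V₂ = q/y₂ = 2.64/1.58 = 1.67 m/s.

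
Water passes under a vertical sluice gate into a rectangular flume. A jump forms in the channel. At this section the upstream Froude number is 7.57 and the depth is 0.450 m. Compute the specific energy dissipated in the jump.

ΔE = 8.62 m

Fr₁ = 7.57 (given).
From the momentum equation for a rectangular channel, y₂/y₁ = ½[√(1 + 8Fr₁²) − 1] = ½[√459.4 − 1] = 10.2.
y₂ = 10.2 × 0.450 = 4.60 m.
Head loss: ΔE = (y₂ − y₁)³/(4y₁y₂) = (4.60 − 0.450)³/(4×0.450×4.60) = 71.4/8.28 = 8.62 m.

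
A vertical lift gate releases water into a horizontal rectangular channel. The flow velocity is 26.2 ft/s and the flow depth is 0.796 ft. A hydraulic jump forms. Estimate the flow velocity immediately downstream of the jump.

Fr₁ = V₁/√(g·y₁) = 26.2/√(32.2×0.796) = 5.18.
From the momentum equation for a rectangular channel, y₂/y₁ = ½[√(1 + 8Fr₁²) − 1] = ½[√215.3 − 1] = 6.84.
y₂ = 6.84 × 0.796 = 5.44 ft.
q = V₁·y₁ = 26.2 × 0.796 = 20.9 ft²/s.
V₂ = q/y₂ = 20.9/5.44 = 3.83 ft/s.

V₂ = 3.83 ft/s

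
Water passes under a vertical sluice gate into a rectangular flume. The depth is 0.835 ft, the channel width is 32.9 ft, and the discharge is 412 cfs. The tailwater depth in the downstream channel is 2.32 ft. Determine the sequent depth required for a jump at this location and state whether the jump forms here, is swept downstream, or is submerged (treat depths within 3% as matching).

q = Q/b = 412/32.9 = 12.5 ft²/s; V₁ = q/y₁ = 15.0 ft/s. Fr₁ = V₁/√(g·y₁) = 2.89.
Sequent-depth ratio: y₂/y₁ = ½[√(1 + 8Fr₁²) − 1] = ½[√67.92 − 1] = 3.62.
y₂ = 3.62 × 0.835 = 3.02 ft.
Tailwater y_tw = 2.32 ft: y_tw < y₂, so the jump is swept downstream.

y₂ = 3.02 ft; the jump is swept downstream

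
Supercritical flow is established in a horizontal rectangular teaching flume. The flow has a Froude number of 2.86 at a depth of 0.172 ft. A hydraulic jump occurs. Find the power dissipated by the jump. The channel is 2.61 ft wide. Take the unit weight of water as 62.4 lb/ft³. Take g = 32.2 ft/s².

Fr₁ = 2.86 (given).
Sequent-depth ratio: y₂/y₁ = ½[√(1 + 8Fr₁²) − 1] = ½[√66.44 − 1] = 3.58.
y₂ = 3.58 × 0.172 = 0.615 ft.
V₁ = Fr₁·√(g·y₁) = 2.86×√(32.2×0.172) = 6.73 ft/s; q = V₁·y₁ = 1.16 ft²/s. V₂ = q/y₂ = 1.16/0.615 = 1.88 ft/s. E₁ = y₁ + V₁²/2g = 0.875 ft; E₂ = y₂ + V₂²/2g = 0.670 ft. ΔE = E₁ − E₂ = 0.205 ft.
Q = q·b = 1.16 × 2.61 = 3.02 cfs. P = γ·Q·ΔE/550 = 62.4 × 3.02 × 0.205 / 550 = 0.0704 hp.

P = 0.0704 hp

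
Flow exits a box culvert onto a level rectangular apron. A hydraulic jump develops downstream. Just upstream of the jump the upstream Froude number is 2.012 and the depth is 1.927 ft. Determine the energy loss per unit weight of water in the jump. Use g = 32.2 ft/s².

ΔE = 0.5404 ft

Fr₁ = 2.012 (given).
Conjugate-depth relation: y₂/y₁ = ½[√(1 + 8Fr₁²) − 1] = ½[√33.385 − 1] = 2.389.
y₂ = 2.389 × 1.927 = 4.604 ft.
Head loss: ΔE = (y₂ − y₁)³/(4y₁y₂) = (4.604 − 1.927)³/(4×1.927×4.604) = 19.18/35.48 = 0.5404 ft.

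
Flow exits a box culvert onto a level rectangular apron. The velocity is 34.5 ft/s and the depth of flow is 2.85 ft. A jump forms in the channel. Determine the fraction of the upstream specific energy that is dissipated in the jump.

Fr₁ = V₁/√(g·y₁) = 34.5/√(32.2×2.85) = 3.60.
By Bélanger, y₂/y₁ = ½[√(1 + 8Fr₁²) − 1] = ½[√104.8 − 1] = 4.62.
y₂ = 4.62 × 2.85 = 13.2 ft.
E₁ = y₁ + V₁²/2g = 21.3 ft. ΔE = (y₂ − y₁)³/(4y₁y₂) = 7.31 ft. ΔE/E₁ = 7.31/21.3 = 0.342.

ΔE/E₁ = 0.342 (34.2%)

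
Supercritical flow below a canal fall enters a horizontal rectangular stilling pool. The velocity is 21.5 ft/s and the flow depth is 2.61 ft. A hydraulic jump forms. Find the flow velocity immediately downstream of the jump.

Fr₁ = V₁/√(g·y₁) = 21.5/√(32.2×2.61) = 2.35.
Conjugate-depth relation: y₂/y₁ = ½[√(1 + 8Fr₁²) − 1] = ½[√45.00 − 1] = 2.85.
y₂ = 2.85 × 2.61 = 7.45 ft.
q = V₁·y₁ = 21.5 × 2.61 = 56.1 ft²/s.
V₂ = q/y₂ = 56.1/7.45 = 7.53 ft/s.

V₂ = 7.53 ft/s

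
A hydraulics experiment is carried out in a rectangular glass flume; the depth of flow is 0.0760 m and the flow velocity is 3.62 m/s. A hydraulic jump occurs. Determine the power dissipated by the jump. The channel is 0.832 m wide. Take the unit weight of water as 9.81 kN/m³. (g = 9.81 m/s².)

Fr₁ = V₁/√(g·y₁) = 3.62/√(9.81×0.0760) = 4.19.
Bélanger equation: y₂/y₁ = ½[√(1 + 8Fr₁²) − 1] = ½[√141.6 − 1] = 5.45.
y₂ = 5.45 × 0.0760 = 0.414 m.
Head loss: ΔE = (y₂ − y₁)³/(4y₁y₂) = (0.414 − 0.0760)³/(4×0.0760×0.414) = 0.0387/0.126 = 0.307 m.
q = V₁·y₁ = 3.62 × 0.0760 = 0.275 m²/s. Q = q·b = 0.275 × 0.832 = 0.229 m³/s. P = γ·Q·ΔE = 9.81 × 0.229 × 0.307 = 0.690 kW.

P = 0.690 kW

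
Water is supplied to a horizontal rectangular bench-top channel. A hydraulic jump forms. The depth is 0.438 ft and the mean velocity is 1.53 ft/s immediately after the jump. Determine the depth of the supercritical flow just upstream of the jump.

y₁ = 0.115 ft

Fr₂ = V₂/√(g·y₂) = 1.53/√(32.2×0.438) = 0.407.
Since the conjugate-depth ratio holds either way, y₁/y₂ = ½[√(1 + 8Fr₂²) − 1] = ½[√2.328 − 1] = 0.263.
y₁ = 0.263 × 0.438 = 0.115 ft.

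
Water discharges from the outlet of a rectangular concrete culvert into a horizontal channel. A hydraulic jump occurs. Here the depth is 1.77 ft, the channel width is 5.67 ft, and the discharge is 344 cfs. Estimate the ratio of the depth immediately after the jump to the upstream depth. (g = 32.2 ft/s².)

y₂/y₁ = 5.94

q = Q/b = 344/5.67 = 60.7 ft²/s; V₁ = q/y₁ = 34.3 ft/s. Fr₁ = V₁/√(g·y₁) = 4.54.
Conjugate-depth relation: y₂/y₁ = ½[√(1 + 8Fr₁²) − 1] = ½[√165.9 − 1] = 5.94.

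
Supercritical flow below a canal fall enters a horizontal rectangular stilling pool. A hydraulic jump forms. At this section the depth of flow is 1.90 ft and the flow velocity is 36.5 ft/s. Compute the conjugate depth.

Fr₁ = V₁/√(g·y₁) = 36.5/√(32.2×1.90) = 4.67.
Conjugate-depth relation: y₂/y₁ = ½[√(1 + 8Fr₁²) − 1] = ½[√175.2 − 1] = 6.12.
y₂ = 6.12 × 1.90 = 11.6 ft.

y₂ = 11.6 ft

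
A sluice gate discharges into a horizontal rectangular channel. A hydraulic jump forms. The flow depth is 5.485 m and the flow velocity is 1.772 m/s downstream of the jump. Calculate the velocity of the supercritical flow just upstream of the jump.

Fr₂ = V₂/√(g·y₂) = 1.772/√(9.81×5.485) = 0.2416.
Since the conjugate-depth ratio holds either way, y₁/y₂ = ½[√(1 + 8Fr₂²) − 1] = ½[√1.4668 − 1] = 0.1056.
y₁ = 0.1056 × 5.485 = 0.5790 m.
V₁ = q/y₁ = 9.719/0.5790 = 16.79 m/s.

V₁ = 16.79 m/s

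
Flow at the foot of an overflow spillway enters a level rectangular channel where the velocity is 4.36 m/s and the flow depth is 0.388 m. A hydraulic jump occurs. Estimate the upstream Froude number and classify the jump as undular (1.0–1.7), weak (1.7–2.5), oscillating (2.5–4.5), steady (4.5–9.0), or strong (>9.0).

Fr₁ = V₁/√(g·y₁) = 4.36/√(9.81×0.388) = 2.23.
Fr₁ = 2.23 lies in the weak range.

Fr₁ = 2.23; weak jump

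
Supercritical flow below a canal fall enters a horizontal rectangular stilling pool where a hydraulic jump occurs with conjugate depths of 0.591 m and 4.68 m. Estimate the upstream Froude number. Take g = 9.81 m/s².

For a rectangular channel the momentum equation gives q² = ½·g·y₁·y₂·(y₁ + y₂) = ½×9.81×0.591×4.68×5.27 = 71.5.
q = √71.5 = 8.46 m²/s.
V₁ = q/y₁ = 14.3 m/s; Fr₁ = V₁/√(g·y₁) = 5.94.

Fr₁ = 5.94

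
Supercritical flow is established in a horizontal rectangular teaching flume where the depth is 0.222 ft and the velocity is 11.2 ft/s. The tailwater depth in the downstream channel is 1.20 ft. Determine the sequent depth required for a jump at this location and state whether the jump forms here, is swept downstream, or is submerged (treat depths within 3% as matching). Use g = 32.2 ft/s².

y₂ = 1.21 ft; the jump forms here

Fr₁ = V₁/√(g·y₁) = 11.2/√(32.2×0.222) = 4.19.
Conjugate-depth relation: y₂/y₁ = ½[√(1 + 8Fr₁²) − 1] = ½[√141.4 − 1] = 5.45.
y₂ = 5.45 × 0.222 = 1.21 ft.
Tailwater y_tw = 1.20 ft: y_tw ≈ y₂, so the jump forms here.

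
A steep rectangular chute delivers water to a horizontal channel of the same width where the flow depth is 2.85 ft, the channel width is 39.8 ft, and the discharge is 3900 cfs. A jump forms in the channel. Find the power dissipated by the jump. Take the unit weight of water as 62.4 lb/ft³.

q = Q/b = 3900/39.8 = 98.0 ft²/s; V₁ = q/y₁ = 34.4 ft/s. Fr₁ = V₁/√(g·y₁) = 3.59.
Sequent-depth ratio: y₂/y₁ = ½[√(1 + 8Fr₁²) − 1] = ½[√104.1 − 1] = 4.60.
y₂ = 4.60 × 2.85 = 13.1 ft.
Head loss: ΔE = (y₂ − y₁)³/(4y₁y₂) = (13.1 − 2.85)³/(4×2.85×13.1) = 1080/149 = 7.23 ft.
P = γ·Q·ΔE/550 = 62.4 × 3900 × 7.23 / 550 = 3198 hp.

P = 3198 hp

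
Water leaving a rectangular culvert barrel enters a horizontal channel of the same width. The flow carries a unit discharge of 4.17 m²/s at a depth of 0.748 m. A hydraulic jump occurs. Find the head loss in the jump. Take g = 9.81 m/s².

ΔE = 0.234 m

V₁ = q/y₁ = 4.17/0.748 = 5.57 m/s. Fr₁ = V₁/√(g·y₁) = 5.57/√(9.81×0.748) = 2.06.
Bélanger equation: y₂/y₁ = ½[√(1 + 8Fr₁²) − 1] = ½[√34.88 − 1] = 2.45.
y₂ = 2.45 × 0.748 = 1.83 m.
V₂ = q/y₂ = 4.17/1.83 = 2.27 m/s. E₁ = y₁ + V₁²/2g = 2.33 m; E₂ = y₂ + V₂²/2g = 2.10 m. ΔE = E₁ − E₂ = 0.234 m.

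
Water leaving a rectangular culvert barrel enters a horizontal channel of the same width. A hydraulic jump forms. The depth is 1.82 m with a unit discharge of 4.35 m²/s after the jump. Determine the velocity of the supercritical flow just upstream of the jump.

V₂ = q/y₂ = 4.35/1.82 = 2.39 m/s; Fr₂ = V₂/√(g·y₂) = 0.566.
Since the conjugate-depth ratio holds either way, y₁/y₂ = ½[√(1 + 8Fr₂²) − 1] = ½[√3.560 − 1] = 0.443.
y₁ = 0.443 × 1.82 = 0.807 m.
V₁ = q/y₁ = 4.35/0.807 = 5.39 m/s.

V₁ = 5.39 m/s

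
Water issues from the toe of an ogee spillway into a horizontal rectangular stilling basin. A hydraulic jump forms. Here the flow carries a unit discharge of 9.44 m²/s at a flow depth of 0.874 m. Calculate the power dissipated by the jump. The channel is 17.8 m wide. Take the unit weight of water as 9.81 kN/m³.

P = 3976 kW

V₁ = q/y₁ = 9.44/0.874 = 10.8 m/s. Fr₁ = V₁/√(g·y₁) = 10.8/√(9.81×0.874) = 3.69.
Conjugate-depth relation: y₂/y₁ = ½[√(1 + 8Fr₁²) − 1] = ½[√109.9 − 1] = 4.74.
y₂ = 4.74 × 0.874 = 4.14 m.
V₂ = q/y₂ = 9.44/4.14 = 2.28 m/s. E₁ = y₁ + V₁²/2g = 6.82 m; E₂ = y₂ + V₂²/2g = 4.41 m. ΔE = E₁ − E₂ = 2.41 m.
Q = q·b = 9.44 × 17.8 = 168 m³/s. P = γ·Q·ΔE = 9.81 × 168 × 2.41 = 3976 kW.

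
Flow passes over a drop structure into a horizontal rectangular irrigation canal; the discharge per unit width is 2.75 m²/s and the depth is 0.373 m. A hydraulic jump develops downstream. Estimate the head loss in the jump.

ΔE = 1.18 m

V₁ = q/y₁ = 2.75/0.373 = 7.37 m/s. Fr₁ = V₁/√(g·y₁) = 7.37/√(9.81×0.373) = 3.85.
Sequent-depth ratio: y₂/y₁ = ½[√(1 + 8Fr₁²) − 1] = ½[√119.8 − 1] = 4.97.
y₂ = 4.97 × 0.373 = 1.86 m.
V₂ = q/y₂ = 2.75/1.86 = 1.48 m/s. E₁ = y₁ + V₁²/2g = 3.14 m; E₂ = y₂ + V₂²/2g = 1.97 m. ΔE = E₁ − E₂ = 1.18 m.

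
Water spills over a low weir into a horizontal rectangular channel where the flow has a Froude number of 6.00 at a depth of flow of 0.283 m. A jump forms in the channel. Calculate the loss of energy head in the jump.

ΔE = 3.03 m

Fr₁ = 6.00 (given).
Bélanger equation: y₂/y₁ = ½[√(1 + 8Fr₁²) − 1] = ½[√289.0 − 1] = 8.00.
y₂ = 8.00 × 0.283 = 2.26 m.
V₁ = Fr₁·√(g·y₁) = 6.00×√(9.81×0.283) = 10.00 m/s; q = V₁·y₁ = 2.83 m²/s. V₂ = q/y₂ = 2.83/2.26 = 1.25 m/s. E₁ = y₁ + V₁²/2g = 5.38 m; E₂ = y₂ + V₂²/2g = 2.34 m. ΔE = E₁ − E₂ = 3.03 m.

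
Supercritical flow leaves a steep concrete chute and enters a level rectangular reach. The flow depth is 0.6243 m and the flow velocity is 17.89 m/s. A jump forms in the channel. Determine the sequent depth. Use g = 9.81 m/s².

y₂ = 6.078 m

Fr₁ = V₁/√(g·y₁) = 17.89/√(9.81×0.6243) = 7.229.
By Bélanger, y₂/y₁ = ½[√(1 + 8Fr₁²) − 1] = ½[√419.07 − 1] = 9.736.
y₂ = 9.736 × 0.6243 = 6.078 m.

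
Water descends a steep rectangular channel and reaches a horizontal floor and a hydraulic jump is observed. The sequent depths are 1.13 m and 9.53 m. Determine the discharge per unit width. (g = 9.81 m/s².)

For a rectangular channel the momentum equation gives q² = ½·g·y₁·y₂·(y₁ + y₂) = ½×9.81×1.13×9.53×10.7 = 563.
q = √563 = 23.7 m²/s.

q = 23.7 m²/s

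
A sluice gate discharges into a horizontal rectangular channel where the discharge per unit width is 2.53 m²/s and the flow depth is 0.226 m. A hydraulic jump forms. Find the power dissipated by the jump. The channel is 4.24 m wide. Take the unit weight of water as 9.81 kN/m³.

V₁ = q/y₁ = 2.53/0.226 = 11.2 m/s. Fr₁ = V₁/√(g·y₁) = 11.2/√(9.81×0.226) = 7.52.
By Bélanger, y₂/y₁ = ½[√(1 + 8Fr₁²) − 1] = ½[√453.2 − 1] = 10.1.
y₂ = 10.1 × 0.226 = 2.29 m.
Head loss: ΔE = (y₂ − y₁)³/(4y₁y₂) = (2.29 − 0.226)³/(4×0.226×2.29) = 8.83/2.07 = 4.26 m.
Q = q·b = 2.53 × 4.24 = 10.7 m³/s. P = γ·Q·ΔE = 9.81 × 10.7 × 4.26 = 448 kW.

P = 448 kW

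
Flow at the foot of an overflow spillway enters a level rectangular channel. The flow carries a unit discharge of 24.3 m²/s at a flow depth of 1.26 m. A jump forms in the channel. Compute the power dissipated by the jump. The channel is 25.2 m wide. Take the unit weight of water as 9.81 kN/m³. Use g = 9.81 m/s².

P = 64241 kW

V₁ = q/y₁ = 24.3/1.26 = 19.3 m/s. Fr₁ = V₁/√(g·y₁) = 19.3/√(9.81×1.26) = 5.49.
Sequent-depth ratio: y₂/y₁ = ½[√(1 + 8Fr₁²) − 1] = ½[√241.7 − 1] = 7.27.
y₂ = 7.27 × 1.26 = 9.16 m.
Head loss: ΔE = (y₂ − y₁)³/(4y₁y₂) = (9.16 − 1.26)³/(4×1.26×9.16) = 494/46.2 = 10.7 m.
Q = q·b = 24.3 × 25.2 = 612 m³/s. P = γ·Q·ΔE = 9.81 × 612 × 10.7 = 64241 kW.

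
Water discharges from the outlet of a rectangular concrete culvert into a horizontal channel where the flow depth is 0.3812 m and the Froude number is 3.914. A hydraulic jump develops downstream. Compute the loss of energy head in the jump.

ΔE = 1.259 m

Fr₁ = 3.914 (given).
Conjugate-depth relation: y₂/y₁ = ½[√(1 + 8Fr₁²) − 1] = ½[√123.56 − 1] = 5.058.
y₂ = 5.058 × 0.3812 = 1.928 m.
Head loss: ΔE = (y₂ − y₁)³/(4y₁y₂) = (1.928 − 0.3812)³/(4×0.3812×1.928) = 3.701/2.940 = 1.259 m.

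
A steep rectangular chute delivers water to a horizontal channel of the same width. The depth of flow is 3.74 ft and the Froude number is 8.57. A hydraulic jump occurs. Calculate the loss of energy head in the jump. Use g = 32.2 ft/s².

ΔE = 96.6 ft

Fr₁ = 8.57 (given).
Sequent-depth ratio: y₂/y₁ = ½[√(1 + 8Fr₁²) − 1] = ½[√588.6 − 1] = 11.6.
y₂ = 11.6 × 3.74 = 43.5 ft.
Head loss: ΔE = (y₂ − y₁)³/(4y₁y₂) = (43.5 − 3.74)³/(4×3.74×43.5) = 62839/651 = 96.6 ft.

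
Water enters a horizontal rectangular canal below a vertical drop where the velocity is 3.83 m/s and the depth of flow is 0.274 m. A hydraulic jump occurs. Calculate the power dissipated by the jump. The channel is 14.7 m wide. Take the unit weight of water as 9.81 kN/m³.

P = 22.8 kW

Fr₁ = V₁/√(g·y₁) = 3.83/√(9.81×0.274) = 2.34.
By Bélanger, y₂/y₁ = ½[√(1 + 8Fr₁²) − 1] = ½[√44.66 − 1] = 2.84.
y₂ = 2.84 × 0.274 = 0.779 m.
q = V₁·y₁ = 3.83 × 0.274 = 1.05 m²/s. V₂ = q/y₂ = 1.05/0.779 = 1.35 m/s. E₁ = y₁ + V₁²/2g = 1.02 m; E₂ = y₂ + V₂²/2g = 0.871 m. ΔE = E₁ − E₂ = 0.151 m.
Q = q·b = 1.05 × 14.7 = 15.4 m³/s. P = γ·Q·ΔE = 9.81 × 15.4 × 0.151 = 22.8 kW.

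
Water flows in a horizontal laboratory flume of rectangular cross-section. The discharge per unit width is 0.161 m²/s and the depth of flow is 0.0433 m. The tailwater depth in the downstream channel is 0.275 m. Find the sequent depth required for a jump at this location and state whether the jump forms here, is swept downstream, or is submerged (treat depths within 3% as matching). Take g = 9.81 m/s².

y₂ = 0.328 m; the jump is swept downstream

V₁ = q/y₁ = 0.161/0.0433 = 3.72 m/s. Fr₁ = V₁/√(g·y₁) = 3.72/√(9.81×0.0433) = 5.71.
From the momentum equation for a rectangular channel, y₂/y₁ = ½[√(1 + 8Fr₁²) − 1] = ½[√261.4 − 1] = 7.58.
y₂ = 7.58 × 0.0433 = 0.328 m.
Tailwater y_tw = 0.275 m: y_tw < y₂, so the jump is swept downstream.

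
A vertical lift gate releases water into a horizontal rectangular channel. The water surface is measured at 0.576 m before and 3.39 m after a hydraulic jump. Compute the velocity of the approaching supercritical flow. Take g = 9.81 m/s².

V₁ = 10.7 m/s

For a rectangular channel the momentum equation gives q² = ½·g·y₁·y₂·(y₁ + y₂) = ½×9.81×0.576×3.39×3.97 = 38.0.
q = √38.0 = 6.16 m²/s.
V₁ = q/y₁ = 6.16/0.576 = 10.7 m/s.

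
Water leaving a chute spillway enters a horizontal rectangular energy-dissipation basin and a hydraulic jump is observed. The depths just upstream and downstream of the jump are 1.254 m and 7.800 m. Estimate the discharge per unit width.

For a rectangular channel the momentum equation gives q² = ½·g·y₁·y₂·(y₁ + y₂) = ½×9.81×1.254×7.800×9.054 = 434.4.
q = √434.4 = 20.84 m²/s.

q = 20.84 m²/s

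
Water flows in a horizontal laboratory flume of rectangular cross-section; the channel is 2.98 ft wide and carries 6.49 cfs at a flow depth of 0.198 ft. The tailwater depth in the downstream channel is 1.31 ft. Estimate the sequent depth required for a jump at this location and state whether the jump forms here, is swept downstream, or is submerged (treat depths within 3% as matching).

y₂ = 1.12 ft; the jump is submerged

q = Q/b = 6.49/2.98 = 2.18 ft²/s; V₁ = q/y₁ = 11.0 ft/s. Fr₁ = V₁/√(g·y₁) = 4.36.
Sequent-depth ratio: y₂/y₁ = ½[√(1 + 8Fr₁²) − 1] = ½[√152.8 − 1] = 5.68.
y₂ = 5.68 × 0.198 = 1.12 ft.
Tailwater y_tw = 1.31 ft: y_tw > y₂, so the jump is submerged.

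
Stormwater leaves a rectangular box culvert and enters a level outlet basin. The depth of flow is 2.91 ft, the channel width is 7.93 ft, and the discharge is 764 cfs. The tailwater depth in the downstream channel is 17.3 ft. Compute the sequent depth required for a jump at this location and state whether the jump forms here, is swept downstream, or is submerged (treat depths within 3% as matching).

y₂ = 12.7 ft; the jump is submerged

q = Q/b = 764/7.93 = 96.3 ft²/s; V₁ = q/y₁ = 33.1 ft/s. Fr₁ = V₁/√(g·y₁) = 3.42.
Bélanger equation: y₂/y₁ = ½[√(1 + 8Fr₁²) − 1] = ½[√94.58 − 1] = 4.36.
y₂ = 4.36 × 2.91 = 12.7 ft.
Tailwater y_tw = 17.3 ft: y_tw > y₂, so the jump is submerged.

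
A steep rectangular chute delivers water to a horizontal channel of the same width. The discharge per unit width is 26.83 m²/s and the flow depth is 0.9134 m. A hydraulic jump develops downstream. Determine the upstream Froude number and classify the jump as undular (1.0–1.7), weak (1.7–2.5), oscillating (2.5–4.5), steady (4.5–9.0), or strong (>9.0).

V₁ = q/y₁ = 26.83/0.9134 = 29.37 m/s. Fr₁ = V₁/√(g·y₁) = 29.37/√(9.81×0.9134) = 9.813.
Fr₁ = 9.813 lies in the strong range.

Fr₁ = 9.813; strong jump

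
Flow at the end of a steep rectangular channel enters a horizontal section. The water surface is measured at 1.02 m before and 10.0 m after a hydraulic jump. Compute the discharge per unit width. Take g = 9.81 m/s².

For a rectangular channel the momentum equation gives q² = ½·g·y₁·y₂·(y₁ + y₂) = ½×9.81×1.02×10.0×11.0 = 551.
q = √551 = 23.5 m²/s.

q = 23.5 m²/s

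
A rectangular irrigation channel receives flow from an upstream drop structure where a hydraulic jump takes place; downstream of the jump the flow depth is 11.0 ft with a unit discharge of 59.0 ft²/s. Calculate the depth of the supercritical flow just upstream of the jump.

V₂ = q/y₂ = 59.0/11.0 = 5.36 ft/s; Fr₂ = V₂/√(g·y₂) = 0.285.
Applying the sequent-depth relation in reverse, y₁/y₂ = ½[√(1 + 8Fr₂²) − 1] = ½[√1.650 − 1] = 0.142.
y₁ = 0.142 × 11.0 = 1.56 ft.

y₁ = 1.56 ft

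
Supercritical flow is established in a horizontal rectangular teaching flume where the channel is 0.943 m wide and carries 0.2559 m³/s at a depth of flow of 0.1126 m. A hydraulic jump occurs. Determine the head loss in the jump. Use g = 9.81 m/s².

q = Q/b = 0.2559/0.943 = 0.2714 m²/s; V₁ = q/y₁ = 2.410 m/s. Fr₁ = V₁/√(g·y₁) = 2.293.
Bélanger equation: y₂/y₁ = ½[√(1 + 8Fr₁²) − 1] = ½[√43.065 − 1] = 2.781.
y₂ = 2.781 × 0.1126 = 0.3132 m.
Head loss: ΔE = (y₂ − y₁)³/(4y₁y₂) = (0.3132 − 0.1126)³/(4×0.1126×0.3132) = 0.008068/0.1410 = 0.05720 m.

ΔE = 0.05720 m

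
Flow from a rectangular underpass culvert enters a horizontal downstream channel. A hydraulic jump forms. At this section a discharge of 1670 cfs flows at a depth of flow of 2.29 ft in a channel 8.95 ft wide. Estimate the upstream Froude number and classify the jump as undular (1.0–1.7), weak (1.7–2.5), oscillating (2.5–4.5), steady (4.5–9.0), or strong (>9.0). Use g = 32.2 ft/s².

Fr₁ = 9.49; strong jump

q = Q/b = 1670/8.95 = 187 ft²/s; V₁ = q/y₁ = 81.5 ft/s. Fr₁ = V₁/√(g·y₁) = 9.49.
Fr₁ = 9.49 lies in the strong range.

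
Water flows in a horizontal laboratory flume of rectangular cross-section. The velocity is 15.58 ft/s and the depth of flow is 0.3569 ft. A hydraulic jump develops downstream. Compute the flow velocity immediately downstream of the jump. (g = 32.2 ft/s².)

V₂ = 2.589 ft/s

Fr₁ = V₁/√(g·y₁) = 15.58/√(32.2×0.3569) = 4.596.
Bélanger equation: y₂/y₁ = ½[√(1 + 8Fr₁²) − 1] = ½[√169.98 − 1] = 6.019.
y₂ = 6.019 × 0.3569 = 2.148 ft.
q = V₁·y₁ = 15.58 × 0.3569 = 5.561 ft²/s.
V₂ = q/y₂ = 5.561/2.148 = 2.589 ft/s.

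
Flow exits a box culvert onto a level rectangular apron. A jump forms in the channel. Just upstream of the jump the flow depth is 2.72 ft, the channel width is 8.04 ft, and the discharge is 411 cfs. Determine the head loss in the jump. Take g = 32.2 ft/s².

q = Q/b = 411/8.04 = 51.1 ft²/s; V₁ = q/y₁ = 18.8 ft/s. Fr₁ = V₁/√(g·y₁) = 2.01.
By Bélanger, y₂/y₁ = ½[√(1 + 8Fr₁²) − 1] = ½[√33.26 − 1] = 2.38.
y₂ = 2.38 × 2.72 = 6.48 ft.
V₂ = q/y₂ = 51.1/6.48 = 7.88 ft/s. E₁ = y₁ + V₁²/2g = 8.20 ft; E₂ = y₂ + V₂²/2g = 7.45 ft. ΔE = E₁ − E₂ = 0.756 ft.

ΔE = 0.756 ft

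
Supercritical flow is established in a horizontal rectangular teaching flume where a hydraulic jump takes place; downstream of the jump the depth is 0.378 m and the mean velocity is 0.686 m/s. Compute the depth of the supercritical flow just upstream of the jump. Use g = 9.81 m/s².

y₁ = 0.0793 m

Fr₂ = V₂/√(g·y₂) = 0.686/√(9.81×0.378) = 0.356.
From the momentum equation (using Fr₂), y₁/y₂ = ½[√(1 + 8Fr₂²) − 1] = ½[√2.015 − 1] = 0.210.
y₁ = 0.210 × 0.378 = 0.0793 m.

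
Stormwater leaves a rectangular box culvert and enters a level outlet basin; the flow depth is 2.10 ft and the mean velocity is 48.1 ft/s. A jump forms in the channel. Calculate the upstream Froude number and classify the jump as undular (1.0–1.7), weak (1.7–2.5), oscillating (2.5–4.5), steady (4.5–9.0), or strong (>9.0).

Fr₁ = 5.85; steady jump

Fr₁ = V₁/√(g·y₁) = 48.1/√(32.2×2.10) = 5.85.
Fr₁ = 5.85 lies in the steady range.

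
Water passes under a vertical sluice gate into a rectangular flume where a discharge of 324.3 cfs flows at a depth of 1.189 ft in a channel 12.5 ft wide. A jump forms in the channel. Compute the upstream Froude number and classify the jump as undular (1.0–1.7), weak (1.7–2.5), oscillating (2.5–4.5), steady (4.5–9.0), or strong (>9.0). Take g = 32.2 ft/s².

q = Q/b = 324.3/12.5 = 25.94 ft²/s; V₁ = q/y₁ = 21.82 ft/s. Fr₁ = V₁/√(g·y₁) = 3.526.
Fr₁ = 3.526 lies in the oscillating range.

Fr₁ = 3.526; oscillating jump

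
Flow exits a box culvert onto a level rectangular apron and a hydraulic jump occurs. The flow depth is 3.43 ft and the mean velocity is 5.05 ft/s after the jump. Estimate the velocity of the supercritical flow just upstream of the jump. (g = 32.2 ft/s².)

Fr₂ = V₂/√(g·y₂) = 5.05/√(32.2×3.43) = 0.481.
Applying the sequent-depth relation in reverse, y₁/y₂ = ½[√(1 + 8Fr₂²) − 1] = ½[√2.847 − 1] = 0.344.
y₁ = 0.344 × 3.43 = 1.18 ft.
V₁ = q/y₁ = 17.3/1.18 = 14.7 ft/s.

V₁ = 14.7 ft/s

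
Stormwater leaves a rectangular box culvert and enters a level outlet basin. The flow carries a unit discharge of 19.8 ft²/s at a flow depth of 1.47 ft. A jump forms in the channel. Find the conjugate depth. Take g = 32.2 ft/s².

V₁ = q/y₁ = 19.8/1.47 = 13.5 ft/s. Fr₁ = V₁/√(g·y₁) = 13.5/√(32.2×1.47) = 1.96.
Sequent-depth ratio: y₂/y₁ = ½[√(1 + 8Fr₁²) − 1] = ½[√31.66 − 1] = 2.31.
y₂ = 2.31 × 1.47 = 3.40 ft.

y₂ = 3.40 ft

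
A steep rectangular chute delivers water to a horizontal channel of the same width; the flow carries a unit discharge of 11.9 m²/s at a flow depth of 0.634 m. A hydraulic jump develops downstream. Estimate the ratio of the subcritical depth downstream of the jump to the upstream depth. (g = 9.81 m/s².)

y₂/y₁ = 10.2

V₁ = q/y₁ = 11.9/0.634 = 18.8 m/s. Fr₁ = V₁/√(g·y₁) = 18.8/√(9.81×0.634) = 7.53.
Bélanger equation: y₂/y₁ = ½[√(1 + 8Fr₁²) − 1] = ½[√454.2 − 1] = 10.2.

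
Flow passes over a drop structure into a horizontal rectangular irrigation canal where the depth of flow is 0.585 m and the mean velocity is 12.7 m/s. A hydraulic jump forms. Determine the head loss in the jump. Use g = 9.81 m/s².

ΔE = 4.54 m

Fr₁ = V₁/√(g·y₁) = 12.7/√(9.81×0.585) = 5.30.
Conjugate-depth relation: y₂/y₁ = ½[√(1 + 8Fr₁²) − 1] = ½[√225.8 − 1] = 7.01.
y₂ = 7.01 × 0.585 = 4.10 m.
q = V₁·y₁ = 12.7 × 0.585 = 7.43 m²/s. V₂ = q/y₂ = 7.43/4.10 = 1.81 m/s. E₁ = y₁ + V₁²/2g = 8.81 m; E₂ = y₂ + V₂²/2g = 4.27 m. ΔE = E₁ − E₂ = 4.54 m.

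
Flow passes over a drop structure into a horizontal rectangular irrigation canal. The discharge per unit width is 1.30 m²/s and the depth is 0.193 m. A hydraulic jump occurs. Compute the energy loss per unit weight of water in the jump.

V₁ = q/y₁ = 1.30/0.193 = 6.74 m/s. Fr₁ = V₁/√(g·y₁) = 6.74/√(9.81×0.193) = 4.90.
From the momentum equation for a rectangular channel, y₂/y₁ = ½[√(1 + 8Fr₁²) − 1] = ½[√192.7 − 1] = 6.44.
y₂ = 6.44 × 0.193 = 1.24 m.
V₂ = q/y₂ = 1.30/1.24 = 1.05 m/s. E₁ = y₁ + V₁²/2g = 2.51 m; E₂ = y₂ + V₂²/2g = 1.30 m. ΔE = E₁ − E₂ = 1.21 m.

ΔE = 1.21 m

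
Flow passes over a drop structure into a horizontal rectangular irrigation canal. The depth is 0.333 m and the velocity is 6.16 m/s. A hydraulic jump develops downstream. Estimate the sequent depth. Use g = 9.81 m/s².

y₂ = 1.45 m

Fr₁ = V₁/√(g·y₁) = 6.16/√(9.81×0.333) = 3.41.
From the momentum equation for a rectangular channel, y₂/y₁ = ½[√(1 + 8Fr₁²) − 1] = ½[√93.93 − 1] = 4.35.
y₂ = 4.35 × 0.333 = 1.45 m.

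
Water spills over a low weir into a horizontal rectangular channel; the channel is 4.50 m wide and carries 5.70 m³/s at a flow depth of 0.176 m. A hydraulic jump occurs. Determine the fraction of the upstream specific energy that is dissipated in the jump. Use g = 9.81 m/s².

ΔE/E₁ = 0.528 (52.8%)

q = Q/b = 5.70/4.50 = 1.27 m²/s; V₁ = q/y₁ = 7.20 m/s. Fr₁ = V₁/√(g·y₁) = 5.48.
By Bélanger, y₂/y₁ = ½[√(1 + 8Fr₁²) − 1] = ½[√241.0 − 1] = 7.26.
y₂ = 7.26 × 0.176 = 1.28 m.
E₁ = y₁ + V₁²/2g = 2.82 m. ΔE = (y₂ − y₁)³/(4y₁y₂) = 1.49 m. ΔE/E₁ = 1.49/2.82 = 0.528.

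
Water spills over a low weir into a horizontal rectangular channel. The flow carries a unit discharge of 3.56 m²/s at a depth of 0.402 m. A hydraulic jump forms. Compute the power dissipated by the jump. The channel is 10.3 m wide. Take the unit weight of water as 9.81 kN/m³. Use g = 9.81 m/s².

V₁ = q/y₁ = 3.56/0.402 = 8.86 m/s. Fr₁ = V₁/√(g·y₁) = 8.86/√(9.81×0.402) = 4.46.
From the momentum equation for a rectangular channel, y₂/y₁ = ½[√(1 + 8Fr₁²) − 1] = ½[√160.1 − 1] = 5.83.
y₂ = 5.83 × 0.402 = 2.34 m.
Head loss: ΔE = (y₂ − y₁)³/(4y₁y₂) = (2.34 − 0.402)³/(4×0.402×2.34) = 7.30/3.77 = 1.94 m.
Q = q·b = 3.56 × 10.3 = 36.7 m³/s. P = γ·Q·ΔE = 9.81 × 36.7 × 1.94 = 698 kW.

P = 698 kW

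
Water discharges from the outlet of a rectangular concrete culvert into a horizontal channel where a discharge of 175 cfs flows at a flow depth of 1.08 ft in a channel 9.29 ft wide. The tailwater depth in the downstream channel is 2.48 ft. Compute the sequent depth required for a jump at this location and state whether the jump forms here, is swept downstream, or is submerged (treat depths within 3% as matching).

q = Q/b = 175/9.29 = 18.8 ft²/s; V₁ = q/y₁ = 17.4 ft/s. Fr₁ = V₁/√(g·y₁) = 2.96.
By Bélanger, y₂/y₁ = ½[√(1 + 8Fr₁²) − 1] = ½[√70.99 − 1] = 3.71.
y₂ = 3.71 × 1.08 = 4.01 ft.
Tailwater y_tw = 2.48 ft: y_tw < y₂, so the jump is swept downstream.

y₂ = 4.01 ft; the jump is swept downstream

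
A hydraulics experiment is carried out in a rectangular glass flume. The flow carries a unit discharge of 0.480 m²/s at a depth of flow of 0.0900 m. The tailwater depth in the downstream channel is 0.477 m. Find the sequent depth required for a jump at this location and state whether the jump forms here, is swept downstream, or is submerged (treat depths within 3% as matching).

V₁ = q/y₁ = 0.480/0.0900 = 5.33 m/s. Fr₁ = V₁/√(g·y₁) = 5.33/√(9.81×0.0900) = 5.68.
Sequent-depth ratio: y₂/y₁ = ½[√(1 + 8Fr₁²) − 1] = ½[√258.7 − 1] = 7.54.
y₂ = 7.54 × 0.0900 = 0.679 m.
Tailwater y_tw = 0.477 m: y_tw < y₂, so the jump is swept downstream.

y₂ = 0.679 m; the jump is swept downstream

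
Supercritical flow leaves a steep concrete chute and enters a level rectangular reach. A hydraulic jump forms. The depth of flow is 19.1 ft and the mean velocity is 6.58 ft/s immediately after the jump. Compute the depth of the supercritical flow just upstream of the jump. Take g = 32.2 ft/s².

Fr₂ = V₂/√(g·y₂) = 6.58/√(32.2×19.1) = 0.265.
Since the conjugate-depth ratio holds either way, y₁/y₂ = ½[√(1 + 8Fr₂²) − 1] = ½[√1.563 − 1] = 0.125.
y₁ = 0.125 × 19.1 = 2.39 ft.

y₁ = 2.39 ft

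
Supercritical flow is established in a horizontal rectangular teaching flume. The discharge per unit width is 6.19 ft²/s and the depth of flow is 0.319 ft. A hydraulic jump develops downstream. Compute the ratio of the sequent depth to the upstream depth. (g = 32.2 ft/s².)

V₁ = q/y₁ = 6.19/0.319 = 19.4 ft/s. Fr₁ = V₁/√(g·y₁) = 19.4/√(32.2×0.319) = 6.05.
From the momentum equation for a rectangular channel, y₂/y₁ = ½[√(1 + 8Fr₁²) − 1] = ½[√294.3 − 1] = 8.08.

y₂/y₁ = 8.08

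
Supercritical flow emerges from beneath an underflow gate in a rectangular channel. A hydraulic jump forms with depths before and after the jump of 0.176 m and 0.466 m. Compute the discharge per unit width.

For a rectangular channel the momentum equation gives q² = ½·g·y₁·y₂·(y₁ + y₂) = ½×9.81×0.176×0.466×0.642 = 0.258.
q = √0.258 = 0.508 m²/s.

q = 0.508 m²/s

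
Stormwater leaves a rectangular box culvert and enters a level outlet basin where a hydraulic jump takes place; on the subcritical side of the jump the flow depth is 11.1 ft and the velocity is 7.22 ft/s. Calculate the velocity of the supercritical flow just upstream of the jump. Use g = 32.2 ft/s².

Fr₂ = V₂/√(g·y₂) = 7.22/√(32.2×11.1) = 0.382.
The Bélanger relation is symmetric: y₁/y₂ = ½[√(1 + 8Fr₂²) − 1] = ½[√2.167 − 1] = 0.236.
y₁ = 0.236 × 11.1 = 2.62 ft.
V₁ = q/y₁ = 80.1/2.62 = 30.6 ft/s.

V₁ = 30.6 ft/s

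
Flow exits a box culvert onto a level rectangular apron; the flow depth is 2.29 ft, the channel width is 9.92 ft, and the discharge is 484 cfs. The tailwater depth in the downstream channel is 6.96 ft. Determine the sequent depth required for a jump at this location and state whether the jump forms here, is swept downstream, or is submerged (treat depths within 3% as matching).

y₂ = 6.97 ft; the jump forms here

q = Q/b = 484/9.92 = 48.8 ft²/s; V₁ = q/y₁ = 21.3 ft/s. Fr₁ = V₁/√(g·y₁) = 2.48.
By Bélanger, y₂/y₁ = ½[√(1 + 8Fr₁²) − 1] = ½[√50.25 − 1] = 3.04.
y₂ = 3.04 × 2.29 = 6.97 ft.
Tailwater y_tw = 6.96 ft: y_tw ≈ y₂, so the jump forms here.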